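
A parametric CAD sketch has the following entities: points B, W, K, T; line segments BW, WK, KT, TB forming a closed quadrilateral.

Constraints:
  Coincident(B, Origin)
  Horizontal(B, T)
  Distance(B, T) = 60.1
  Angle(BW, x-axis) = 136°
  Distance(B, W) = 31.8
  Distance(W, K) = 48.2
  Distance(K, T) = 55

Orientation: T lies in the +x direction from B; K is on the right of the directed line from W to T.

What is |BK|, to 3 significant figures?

17.1

Checks: |WK| = 48.20 ✓; |KT| = 55.00 ✓.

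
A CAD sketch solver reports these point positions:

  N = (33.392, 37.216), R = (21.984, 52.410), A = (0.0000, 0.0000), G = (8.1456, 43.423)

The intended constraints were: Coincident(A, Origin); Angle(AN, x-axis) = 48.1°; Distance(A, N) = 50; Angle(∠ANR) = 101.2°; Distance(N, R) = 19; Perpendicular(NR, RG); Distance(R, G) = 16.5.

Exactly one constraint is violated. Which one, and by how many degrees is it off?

Perpendicular(NR, RG) — off by 3.90°.

A = (0.00, 0.00) ✓; AN at 48.10° ✓; |AN| = 50.00 ✓; ∠ANR = 101.2° ✓; |NR| = 19.00 ✓; ∠(NR, RG) = 86.10° ✗; |RG| = 16.50 ✓.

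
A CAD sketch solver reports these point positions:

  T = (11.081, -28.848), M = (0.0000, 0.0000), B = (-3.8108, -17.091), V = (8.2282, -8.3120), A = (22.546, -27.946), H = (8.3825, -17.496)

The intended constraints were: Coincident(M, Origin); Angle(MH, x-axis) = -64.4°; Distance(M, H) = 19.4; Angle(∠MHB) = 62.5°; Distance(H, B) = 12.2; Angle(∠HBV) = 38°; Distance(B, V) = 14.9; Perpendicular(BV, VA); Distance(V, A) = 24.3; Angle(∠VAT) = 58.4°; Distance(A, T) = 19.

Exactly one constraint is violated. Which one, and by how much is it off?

Distance(A, T) = 19 — off by 7.50.

M = (0.00, 0.00) ✓; MH at -64.40° ✓; |MH| = 19.40 ✓; ∠MHB = 62.50° ✓; |HB| = 12.20 ✓; ∠HBV = 38.00° ✓; |BV| = 14.90 ✓; ∠(BV, VA) = 90.00° ✓; |VA| = 24.30 ✓; ∠VAT = 58.40° ✓; |AT| = 11.50 ✗.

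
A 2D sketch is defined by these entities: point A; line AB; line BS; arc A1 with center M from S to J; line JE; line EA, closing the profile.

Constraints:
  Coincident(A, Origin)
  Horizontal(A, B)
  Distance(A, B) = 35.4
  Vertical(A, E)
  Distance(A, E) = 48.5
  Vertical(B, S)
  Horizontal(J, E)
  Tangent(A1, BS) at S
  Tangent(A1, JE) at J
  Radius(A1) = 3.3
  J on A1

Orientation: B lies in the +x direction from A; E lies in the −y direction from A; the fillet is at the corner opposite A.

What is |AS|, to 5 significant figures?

57.413

A is at the origin; AB is horizontal with |AB| = 35.4 and B on the +x side, so B = (35.400, 0.0000). AE is vertical with |AE| = 48.5 and E on the −y side, so E = (0.0000, -48.500). The virtual corner opposite A is at (35.400, -48.500). Since A1 is tangent to BS there, MS ⟂ BS and since A1 is tangent to JE there, MJ ⟂ JE, with radius 3.3, so the center M sits 3.3 in from both sides at M = (32.100, -45.200). That places the tangent points at S = (35.400, -45.200) on BS and J = (32.100, -48.500) on JE. Then |AS| = |S − A| = 57.413.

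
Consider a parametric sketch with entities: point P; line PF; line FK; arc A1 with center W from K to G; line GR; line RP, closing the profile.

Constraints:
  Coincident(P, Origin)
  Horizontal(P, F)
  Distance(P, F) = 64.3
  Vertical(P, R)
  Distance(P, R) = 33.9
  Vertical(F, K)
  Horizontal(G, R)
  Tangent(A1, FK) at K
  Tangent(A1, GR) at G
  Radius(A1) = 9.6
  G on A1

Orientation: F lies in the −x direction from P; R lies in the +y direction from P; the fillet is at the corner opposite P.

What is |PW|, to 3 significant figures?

59.9

P is at the origin; PF is horizontal with |PF| = 64.3 and F on the −x side, so F = (-64.3, 0.00). P and R share the same x with |PR| = 33.9 and R on the +y side, so R = (0.00, 33.9). The virtual corner opposite P is at (-64.3, 33.9). The tangent condition forces WK to be normal to FK and since A1 is tangent to GR there, WG ⟂ GR, with radius 9.6, so the center W sits 9.6 in from both sides at W = (-54.7, 24.3). Then |PW| = |W − P| = 59.9.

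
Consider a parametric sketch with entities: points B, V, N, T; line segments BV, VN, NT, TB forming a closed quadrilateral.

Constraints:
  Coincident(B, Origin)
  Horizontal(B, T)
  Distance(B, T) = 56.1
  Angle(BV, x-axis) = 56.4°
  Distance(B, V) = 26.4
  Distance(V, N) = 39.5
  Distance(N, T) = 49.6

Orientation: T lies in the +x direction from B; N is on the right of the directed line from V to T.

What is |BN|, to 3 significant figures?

19.7

B is at the origin; B and T share the same y with |BT| = 56.1 and T in +x, so T = (56.1, 0). BV runs at 56.4° with |BV| = 26.4, so V = (14.6, 22.0). N is determined by |VN| = 39.5 and |NT| = 49.6 together: it lies at the intersection of circle(V, 39.5) and circle(T, 49.6). With |VT| = 47.0, the foot of the radical line on VT is 13.9 from V and the perpendicular offset is √(39.5² − 13.9²) = 37.0. Taking the right-of-VT solution: N = (9.57, -17.2).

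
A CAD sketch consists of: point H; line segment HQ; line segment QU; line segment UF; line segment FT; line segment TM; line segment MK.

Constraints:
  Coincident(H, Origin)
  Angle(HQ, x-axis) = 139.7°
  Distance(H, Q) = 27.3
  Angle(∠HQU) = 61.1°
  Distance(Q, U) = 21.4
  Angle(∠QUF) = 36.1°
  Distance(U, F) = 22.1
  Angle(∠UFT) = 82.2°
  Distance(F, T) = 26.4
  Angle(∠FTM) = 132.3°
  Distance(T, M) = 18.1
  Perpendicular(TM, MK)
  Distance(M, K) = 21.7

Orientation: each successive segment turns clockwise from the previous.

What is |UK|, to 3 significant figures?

20.5

H is at the origin; HQ runs at 139.7° with length 27.3, so Q = (-20.8, 17.7). ∠HQU = 61.1° gives QU at 20.8° from the x-axis; with |QU| = 21.4, U = (-0.816, 25.3). ∠QUF = 36.1° gives UF at -123° from the x-axis; with |UF| = 22.1, F = (-12.9, 6.74). ∠UFT = 82.2° gives FT at 139° from the x-axis; with |FT| = 26.4, T = (-32.8, 24.0). ∠FTM = 132.3° gives TM at 91.4° from the x-axis; with |TM| = 18.1, M = (-33.3, 42.1). TM is perpendicular to MK, so MK runs at 1.40°; with |MK| = 21.7, K = (-11.6, 42.7). Then |UK| = |K − U| = 20.5.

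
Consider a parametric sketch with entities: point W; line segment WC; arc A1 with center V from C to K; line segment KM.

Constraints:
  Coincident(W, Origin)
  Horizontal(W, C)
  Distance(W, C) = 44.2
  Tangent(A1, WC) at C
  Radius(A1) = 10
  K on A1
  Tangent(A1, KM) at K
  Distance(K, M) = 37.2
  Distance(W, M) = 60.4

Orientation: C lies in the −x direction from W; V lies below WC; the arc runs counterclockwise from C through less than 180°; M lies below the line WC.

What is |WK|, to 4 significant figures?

55.10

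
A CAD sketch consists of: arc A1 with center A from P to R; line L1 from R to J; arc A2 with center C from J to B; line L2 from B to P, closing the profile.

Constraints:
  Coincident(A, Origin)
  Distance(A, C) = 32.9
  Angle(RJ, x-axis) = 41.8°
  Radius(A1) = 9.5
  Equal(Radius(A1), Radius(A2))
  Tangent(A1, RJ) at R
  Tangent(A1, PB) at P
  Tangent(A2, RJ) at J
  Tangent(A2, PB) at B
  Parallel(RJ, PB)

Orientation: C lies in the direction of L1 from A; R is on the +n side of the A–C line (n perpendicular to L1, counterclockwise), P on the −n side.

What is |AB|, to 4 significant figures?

34.24

The slot axis is L1's direction at 41.8°, so u = (cos 41.8°, sin 41.8°) = (0.7455, 0.6665) and n = (−sin 41.8°, cos 41.8°) = (-0.6665, 0.7455). A is at the origin and C lies 32.9 along u from A, so C = 32.9·u = (24.53, 21.93). Tangency of A1 to both parallel lines with radius 9.5 puts R and P at A ± 9.5·n: R = (-6.332, 7.082), P = (6.332, -7.082). Equal radii place J and B the same way about C: J = C + 9.5·n = (18.19, 29.01), B = C − 9.5·n = (30.86, 14.85). Then |AB| = |B − A| = 34.24.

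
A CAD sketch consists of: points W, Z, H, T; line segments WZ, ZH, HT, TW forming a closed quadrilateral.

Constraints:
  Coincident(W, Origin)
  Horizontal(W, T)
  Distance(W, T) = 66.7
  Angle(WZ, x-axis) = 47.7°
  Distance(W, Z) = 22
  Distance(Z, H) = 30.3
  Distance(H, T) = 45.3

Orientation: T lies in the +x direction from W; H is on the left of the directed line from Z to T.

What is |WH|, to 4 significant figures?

52.15

Checks: W.y = 0.00, T.y = 0.00 ✓; |ZH| = 30.30 ✓; |HT| = 45.30 ✓.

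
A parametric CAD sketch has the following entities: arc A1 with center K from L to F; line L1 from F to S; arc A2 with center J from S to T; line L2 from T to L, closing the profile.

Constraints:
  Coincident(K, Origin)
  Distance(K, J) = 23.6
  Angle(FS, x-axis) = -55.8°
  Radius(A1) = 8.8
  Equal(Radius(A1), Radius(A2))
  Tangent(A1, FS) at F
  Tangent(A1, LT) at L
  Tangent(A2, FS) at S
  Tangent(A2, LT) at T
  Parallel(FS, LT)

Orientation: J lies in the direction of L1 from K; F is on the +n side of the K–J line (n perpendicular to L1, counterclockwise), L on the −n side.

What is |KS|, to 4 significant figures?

25.19

The slot axis is L1's direction at -55.8°, so u = (cos -55.8°, sin -55.8°) = (0.5621, -0.8271) and n = (−sin -55.8°, cos -55.8°) = (0.8271, 0.5621). K is at the origin and J lies 23.6 along u from K, so J = 23.6·u = (13.27, -19.52). Tangency of A1 to both parallel lines with radius 8.8 puts F and L at K ± 8.8·n: F = (7.278, 4.946), L = (-7.278, -4.946). Equal radii place S and T the same way about J: S = J + 8.8·n = (20.54, -14.57), T = J − 8.8·n = (5.987, -24.47). Then |KS| = |S − K| = 25.19.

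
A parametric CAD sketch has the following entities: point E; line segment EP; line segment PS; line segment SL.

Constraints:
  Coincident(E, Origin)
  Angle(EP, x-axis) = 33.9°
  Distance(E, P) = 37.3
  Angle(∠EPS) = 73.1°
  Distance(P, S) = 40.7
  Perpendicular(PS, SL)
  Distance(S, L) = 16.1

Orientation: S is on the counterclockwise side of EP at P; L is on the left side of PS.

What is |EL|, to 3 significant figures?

35.7

∠EPS = 73.1°, so PS runs at 33.9° + (180° − 73.1°) = 141° from the x-axis; with |PS| = 40.7, S = P + 40.7·(cos 141°, sin 141°) = (-0.581, 46.5). PS ⟂ SL; with |SL| = 16.1 on the left of PS, L = S + 16.1·(-0.632, -0.775) = (-10.8, 34.1). Then |EL| = |L − E| = 35.7.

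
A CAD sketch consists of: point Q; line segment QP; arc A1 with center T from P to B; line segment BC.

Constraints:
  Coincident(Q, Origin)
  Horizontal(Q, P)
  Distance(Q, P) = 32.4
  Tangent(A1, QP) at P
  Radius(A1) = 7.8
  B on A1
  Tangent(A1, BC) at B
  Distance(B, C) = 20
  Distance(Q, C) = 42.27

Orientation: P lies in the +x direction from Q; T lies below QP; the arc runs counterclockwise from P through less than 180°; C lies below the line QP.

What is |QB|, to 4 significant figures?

26.85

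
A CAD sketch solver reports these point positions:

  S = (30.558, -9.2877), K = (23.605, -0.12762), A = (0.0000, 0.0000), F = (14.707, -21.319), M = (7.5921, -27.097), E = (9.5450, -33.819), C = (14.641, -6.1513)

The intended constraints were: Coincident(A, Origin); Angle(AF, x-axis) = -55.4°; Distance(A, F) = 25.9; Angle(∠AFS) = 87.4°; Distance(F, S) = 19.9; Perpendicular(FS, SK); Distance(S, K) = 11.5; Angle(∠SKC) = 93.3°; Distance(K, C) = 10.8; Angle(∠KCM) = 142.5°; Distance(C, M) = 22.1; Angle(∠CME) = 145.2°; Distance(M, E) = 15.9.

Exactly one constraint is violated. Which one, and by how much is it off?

Distance(M, E) = 15.9 — off by 8.90.

A = (0.00, 0.00) ✓; AF at -55.40° ✓; |AF| = 25.90 ✓; ∠AFS = 87.40° ✓; |FS| = 19.90 ✓; ∠(FS, SK) = 90.00° ✓; |SK| = 11.50 ✓; ∠SKC = 93.30° ✓; |KC| = 10.80 ✓; ∠KCM = 142.5° ✓; |CM| = 22.10 ✓; ∠CME = 145.2° ✓; |ME| = 7.000 ✗.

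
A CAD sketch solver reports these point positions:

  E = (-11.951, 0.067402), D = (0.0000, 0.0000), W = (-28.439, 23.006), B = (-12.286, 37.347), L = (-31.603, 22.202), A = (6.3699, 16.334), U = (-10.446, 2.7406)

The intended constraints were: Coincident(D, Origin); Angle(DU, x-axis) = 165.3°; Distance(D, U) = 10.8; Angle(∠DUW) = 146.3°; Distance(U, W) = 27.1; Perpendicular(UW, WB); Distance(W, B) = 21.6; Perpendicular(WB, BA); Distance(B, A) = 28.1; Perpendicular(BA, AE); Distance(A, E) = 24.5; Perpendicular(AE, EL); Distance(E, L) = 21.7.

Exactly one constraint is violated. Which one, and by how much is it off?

Distance(E, L) = 21.7 — off by 7.90.

D = (0.00, 0.00) ✓; DU at 165.3° ✓; |DU| = 10.80 ✓; ∠DUW = 146.3° ✓; |UW| = 27.10 ✓; ∠(UW, WB) = 90.00° ✓; |WB| = 21.60 ✓; ∠(WB, BA) = 90.00° ✓; |BA| = 28.10 ✓; ∠(BA, AE) = 90.00° ✓; |AE| = 24.50 ✓; ∠(AE, EL) = 90.00° ✓; |EL| = 29.60 ✗.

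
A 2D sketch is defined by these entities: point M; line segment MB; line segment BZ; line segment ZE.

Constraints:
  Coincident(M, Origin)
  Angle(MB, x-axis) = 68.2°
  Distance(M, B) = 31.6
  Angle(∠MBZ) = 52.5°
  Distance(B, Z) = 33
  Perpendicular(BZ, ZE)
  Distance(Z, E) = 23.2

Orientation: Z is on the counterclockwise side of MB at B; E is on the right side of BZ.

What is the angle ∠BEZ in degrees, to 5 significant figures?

54.892°

M is at the origin; MB runs at 68.2° with length 31.6, so B = 31.6·(cos 68.2°, sin 68.2°) = (11.735, 29.340). ∠MBZ = 52.5°, so BZ runs at 68.2° + (180° − 52.5°) = 195.70° from the x-axis; with |BZ| = 33.0, Z = B + 33.0·(cos 195.70°, sin 195.70°) = (-20.034, 20.410). BZ ⟂ ZE; with |ZE| = 23.2 on the right of BZ, E = Z + 23.2·(-0.27060, 0.96269) = (-26.312, 42.745). Then cos ∠BEZ = EB·EZ / (|EB||EZ|), giving 54.892°.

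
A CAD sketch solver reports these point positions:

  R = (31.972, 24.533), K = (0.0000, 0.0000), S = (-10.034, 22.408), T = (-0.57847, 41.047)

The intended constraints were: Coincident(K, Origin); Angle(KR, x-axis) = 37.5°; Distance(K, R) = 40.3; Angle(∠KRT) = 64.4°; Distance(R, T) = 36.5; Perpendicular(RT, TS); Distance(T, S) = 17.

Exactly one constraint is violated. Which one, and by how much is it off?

Distance(T, S) = 17 — off by 3.90.

K = (0.00, 0.00) ✓; KR at 37.50° ✓; |KR| = 40.30 ✓; ∠KRT = 64.40° ✓; |RT| = 36.50 ✓; ∠(RT, TS) = 90.00° ✓; |TS| = 20.90 ✗.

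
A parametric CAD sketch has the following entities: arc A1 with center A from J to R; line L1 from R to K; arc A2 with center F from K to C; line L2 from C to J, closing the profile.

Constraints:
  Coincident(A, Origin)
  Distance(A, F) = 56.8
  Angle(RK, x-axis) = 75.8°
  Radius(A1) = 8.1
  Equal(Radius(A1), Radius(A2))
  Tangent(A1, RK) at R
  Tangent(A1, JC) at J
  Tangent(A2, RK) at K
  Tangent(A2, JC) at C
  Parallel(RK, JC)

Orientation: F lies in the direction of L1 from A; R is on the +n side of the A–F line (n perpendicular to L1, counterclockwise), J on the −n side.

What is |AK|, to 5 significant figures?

57.375

The slot axis is L1's direction at 75.8°, so u = (cos 75.8°, sin 75.8°) = (0.24531, 0.96945) and n = (−sin 75.8°, cos 75.8°) = (-0.96945, 0.24531). A is at the origin and F lies 56.8 along u from A, so F = 56.8·u = (13.933, 55.064). Tangency of A1 to both parallel lines with radius 8.1 puts R and J at A ± 8.1·n: R = (-7.8525, 1.9870), J = (7.8525, -1.9870). Equal radii place K and C the same way about F: K = F + 8.1·n = (6.0810, 57.051), C = F − 8.1·n = (21.786, 53.078). Then |AK| = |K − A| = 57.375.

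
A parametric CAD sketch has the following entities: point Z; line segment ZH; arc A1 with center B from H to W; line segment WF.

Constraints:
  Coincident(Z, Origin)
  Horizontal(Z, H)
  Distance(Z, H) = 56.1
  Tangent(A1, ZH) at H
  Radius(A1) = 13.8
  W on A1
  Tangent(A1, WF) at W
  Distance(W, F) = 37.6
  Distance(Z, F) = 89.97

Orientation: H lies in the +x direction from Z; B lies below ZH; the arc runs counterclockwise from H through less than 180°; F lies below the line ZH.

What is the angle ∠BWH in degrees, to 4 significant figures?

20.36°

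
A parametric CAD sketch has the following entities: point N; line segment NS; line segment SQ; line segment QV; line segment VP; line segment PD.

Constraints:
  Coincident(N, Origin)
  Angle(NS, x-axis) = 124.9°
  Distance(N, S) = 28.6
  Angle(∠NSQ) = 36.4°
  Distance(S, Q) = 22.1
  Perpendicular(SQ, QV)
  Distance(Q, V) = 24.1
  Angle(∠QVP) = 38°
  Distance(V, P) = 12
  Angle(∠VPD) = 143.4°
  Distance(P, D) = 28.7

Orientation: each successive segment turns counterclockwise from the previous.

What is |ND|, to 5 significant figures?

32.301

N is at the origin; NS runs at 124.9° with length 28.6, so S = (-16.363, 23.456). ∠NSQ = 36.4° gives SQ at -91.500° from the x-axis; with |SQ| = 22.1, Q = (-16.942, 1.3639). SQ is perpendicular to QV, so QV runs at -1.5000°; with |QV| = 24.1, V = (7.1499, 0.73305). ∠QVP = 38.0° gives VP at 140.50° from the x-axis; with |VP| = 12.0, P = (-2.1096, 8.3660). ∠VPD = 143.4° gives PD at 177.10° from the x-axis; with |PD| = 28.7, D = (-30.773, 9.8180). Then |ND| = |D − N| = 32.301.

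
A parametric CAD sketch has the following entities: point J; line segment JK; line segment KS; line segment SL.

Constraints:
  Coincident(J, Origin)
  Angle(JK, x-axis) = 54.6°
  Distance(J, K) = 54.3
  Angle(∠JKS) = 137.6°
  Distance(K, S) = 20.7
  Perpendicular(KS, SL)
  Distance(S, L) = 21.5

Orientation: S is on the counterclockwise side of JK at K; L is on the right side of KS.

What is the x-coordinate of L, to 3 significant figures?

50.3

J is at the origin; JK runs at 54.6° with length 54.3, so K = 54.3·(cos 54.6°, sin 54.6°) = (31.5, 44.3). ∠JKS = 137.6°, so KS runs at 54.6° + (180° − 137.6°) = 97.0° from the x-axis; with |KS| = 20.7, S = K + 20.7·(cos 97.0°, sin 97.0°) = (28.9, 64.8). The perpendicularity gives SL at right angles to KS; with |SL| = 21.5 on the right of KS, L = S + 21.5·(0.993, 0.122) = (50.3, 67.4). So L.x = 50.3.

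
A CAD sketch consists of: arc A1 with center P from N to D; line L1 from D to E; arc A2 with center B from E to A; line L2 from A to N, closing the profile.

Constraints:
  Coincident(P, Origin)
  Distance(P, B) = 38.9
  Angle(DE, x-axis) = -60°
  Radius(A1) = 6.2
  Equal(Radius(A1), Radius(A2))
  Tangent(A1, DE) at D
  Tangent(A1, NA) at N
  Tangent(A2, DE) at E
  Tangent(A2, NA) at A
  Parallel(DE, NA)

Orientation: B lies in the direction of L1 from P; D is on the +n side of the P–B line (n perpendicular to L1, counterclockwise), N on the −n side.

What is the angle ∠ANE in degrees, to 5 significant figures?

17.681°

The slot axis is L1's direction at -60.0°, so u = (cos -60.0°, sin -60.0°) = (0.50000, -0.86603) and n = (−sin -60.0°, cos -60.0°) = (0.86603, 0.50000). P is at the origin and B lies 38.9 along u from P, so B = 38.9·u = (19.450, -33.688). Tangency of A1 to both parallel lines with radius 6.2 puts D and N at P ± 6.2·n: D = (5.3694, 3.1000), N = (-5.3694, -3.1000). Equal radii place E and A the same way about B: E = B + 6.2·n = (24.819, -30.588), A = B − 6.2·n = (14.081, -36.788). Then cos ∠ANE = NA·NE / (|NA||NE|), giving 17.681°.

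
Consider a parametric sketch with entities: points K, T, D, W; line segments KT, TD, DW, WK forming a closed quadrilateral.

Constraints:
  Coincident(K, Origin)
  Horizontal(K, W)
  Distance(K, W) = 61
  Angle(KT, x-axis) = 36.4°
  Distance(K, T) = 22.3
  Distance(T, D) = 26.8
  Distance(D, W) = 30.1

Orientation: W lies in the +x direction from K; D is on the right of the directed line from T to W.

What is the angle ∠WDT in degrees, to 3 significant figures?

105°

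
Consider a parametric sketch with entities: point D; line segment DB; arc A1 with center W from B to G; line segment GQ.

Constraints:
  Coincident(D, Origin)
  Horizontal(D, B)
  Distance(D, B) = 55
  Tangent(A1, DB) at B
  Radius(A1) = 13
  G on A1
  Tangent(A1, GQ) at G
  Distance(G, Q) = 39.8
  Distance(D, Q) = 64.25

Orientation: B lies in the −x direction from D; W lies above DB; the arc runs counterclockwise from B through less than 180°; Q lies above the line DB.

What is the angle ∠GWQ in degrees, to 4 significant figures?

71.91°

Checks: |WG| = 13.00 ✓; ∠(WG, GQ) = 90.00° ✓; |GQ| = 39.80 ✓; |DQ| = 64.25 ✓.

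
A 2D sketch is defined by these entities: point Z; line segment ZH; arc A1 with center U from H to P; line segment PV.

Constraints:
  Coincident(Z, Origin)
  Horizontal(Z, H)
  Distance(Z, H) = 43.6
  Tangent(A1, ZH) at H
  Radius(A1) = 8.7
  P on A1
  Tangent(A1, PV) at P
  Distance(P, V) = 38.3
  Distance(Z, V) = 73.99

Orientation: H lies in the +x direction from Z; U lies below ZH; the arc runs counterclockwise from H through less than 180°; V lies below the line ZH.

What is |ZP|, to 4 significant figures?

39.03

Checks: |UP| = 8.700 ✓; ∠(UP, PV) = 90.00° ✓; |PV| = 38.30 ✓; |ZV| = 73.99 ✓.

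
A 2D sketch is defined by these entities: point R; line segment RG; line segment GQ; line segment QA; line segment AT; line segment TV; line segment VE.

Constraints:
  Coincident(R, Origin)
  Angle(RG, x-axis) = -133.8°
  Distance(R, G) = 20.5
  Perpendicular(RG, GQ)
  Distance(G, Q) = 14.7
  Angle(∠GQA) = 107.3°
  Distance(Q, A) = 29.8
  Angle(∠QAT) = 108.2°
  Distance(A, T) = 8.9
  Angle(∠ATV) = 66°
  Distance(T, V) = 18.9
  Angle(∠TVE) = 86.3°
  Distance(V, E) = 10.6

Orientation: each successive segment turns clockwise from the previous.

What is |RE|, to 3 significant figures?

24.0

R is at the origin; RG runs at -133.8° with length 20.5, so G = (-14.2, -14.8). RG ⟂ GQ, so GQ runs at 136°; with |GQ| = 14.7, Q = (-24.8, -4.62). ∠GQA = 107.3° gives QA at 63.5° from the x-axis; with |QA| = 29.8, A = (-11.5, 22.0). ∠QAT = 108.2° gives AT at -8.30° from the x-axis; with |AT| = 8.9, T = (-2.70, 20.8). ∠ATV = 66.0° gives TV at -122° from the x-axis; with |TV| = 18.9, V = (-12.8, 4.79). ∠TVE = 86.3° gives VE at 144° from the x-axis; with |VE| = 10.6, E = (-21.4, 11.0). Then |RE| = |E − R| = 24.0.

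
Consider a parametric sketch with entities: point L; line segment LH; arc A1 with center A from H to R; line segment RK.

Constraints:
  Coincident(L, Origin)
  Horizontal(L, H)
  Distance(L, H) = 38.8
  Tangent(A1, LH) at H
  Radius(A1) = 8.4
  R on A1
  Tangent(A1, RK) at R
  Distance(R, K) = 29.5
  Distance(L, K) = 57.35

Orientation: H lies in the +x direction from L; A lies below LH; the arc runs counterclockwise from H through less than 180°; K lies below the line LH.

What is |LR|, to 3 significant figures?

33.1

L is at the origin; LH is horizontal with |LH| = 38.8 and H on the +x side, so H = (38.8, 0.00). Since A1 is tangent to LH there, AH ⟂ LH, so A = H + (0, -8.4) = (38.8, -8.40). Since AR ⟂ RK (tangency), |AK| = √(8.4² + 29.5²) = 30.7 regardless of where R sits on A1. So K lies on both circle(L, 57.35) and circle(A, 30.7); the below-LH intersection is K = (42.2, -38.9). R is the foot of the tangent from K: R = (31.0, -11.6).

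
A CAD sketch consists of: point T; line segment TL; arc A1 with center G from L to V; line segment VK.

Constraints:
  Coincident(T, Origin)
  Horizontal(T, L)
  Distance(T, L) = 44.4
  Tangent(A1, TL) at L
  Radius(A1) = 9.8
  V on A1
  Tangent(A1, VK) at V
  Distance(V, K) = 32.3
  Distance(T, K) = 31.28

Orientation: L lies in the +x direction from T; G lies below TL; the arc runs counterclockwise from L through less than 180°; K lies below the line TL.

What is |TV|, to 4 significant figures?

37.27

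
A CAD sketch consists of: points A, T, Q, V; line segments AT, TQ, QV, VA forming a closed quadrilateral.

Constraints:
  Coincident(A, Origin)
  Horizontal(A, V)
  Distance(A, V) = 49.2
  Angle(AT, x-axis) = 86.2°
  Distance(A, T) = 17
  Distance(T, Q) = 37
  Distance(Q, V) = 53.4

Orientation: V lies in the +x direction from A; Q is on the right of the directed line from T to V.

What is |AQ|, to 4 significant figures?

20.01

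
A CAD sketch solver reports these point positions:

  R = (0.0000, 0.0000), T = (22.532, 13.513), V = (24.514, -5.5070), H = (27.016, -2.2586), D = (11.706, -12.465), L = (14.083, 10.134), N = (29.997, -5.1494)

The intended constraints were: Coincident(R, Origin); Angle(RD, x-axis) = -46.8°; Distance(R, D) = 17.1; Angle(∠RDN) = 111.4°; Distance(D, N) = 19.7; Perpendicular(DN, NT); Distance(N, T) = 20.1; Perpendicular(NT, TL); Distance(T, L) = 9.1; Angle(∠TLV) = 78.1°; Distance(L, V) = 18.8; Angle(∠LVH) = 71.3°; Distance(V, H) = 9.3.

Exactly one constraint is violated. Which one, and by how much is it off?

Distance(V, H) = 9.3 — off by 5.20.

R = (0.00, 0.00) ✓; RD at -46.80° ✓; |RD| = 17.10 ✓; ∠RDN = 111.4° ✓; |DN| = 19.70 ✓; ∠(DN, NT) = 90.00° ✓; |NT| = 20.10 ✓; ∠(NT, TL) = 90.00° ✓; |TL| = 9.100 ✓; ∠TLV = 78.10° ✓; |LV| = 18.80 ✓; ∠LVH = 71.30° ✓; |VH| = 4.100 ✗.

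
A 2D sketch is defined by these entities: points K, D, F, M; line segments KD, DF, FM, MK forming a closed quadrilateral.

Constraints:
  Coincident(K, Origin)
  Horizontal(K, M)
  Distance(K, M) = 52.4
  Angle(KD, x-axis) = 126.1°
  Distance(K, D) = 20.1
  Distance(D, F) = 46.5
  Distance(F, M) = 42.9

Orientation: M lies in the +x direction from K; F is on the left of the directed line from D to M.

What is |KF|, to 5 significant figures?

47.288

K is at the origin; K and M share the same y with |KM| = 52.4 and M in +x, so M = (52.4, 0). KD runs at 126.1° with |KD| = 20.1, so D = (-11.843, 16.241). F is determined by |DF| = 46.5 and |FM| = 42.9 together: it lies at the intersection of circle(D, 46.5) and circle(M, 42.9). With |DM| = 66.264, the foot of the radical line on DM is 35.560 from D and the perpendicular offset is √(46.5² − 35.560²) = 29.962. Taking the left-of-DM solution: F = (29.976, 36.573).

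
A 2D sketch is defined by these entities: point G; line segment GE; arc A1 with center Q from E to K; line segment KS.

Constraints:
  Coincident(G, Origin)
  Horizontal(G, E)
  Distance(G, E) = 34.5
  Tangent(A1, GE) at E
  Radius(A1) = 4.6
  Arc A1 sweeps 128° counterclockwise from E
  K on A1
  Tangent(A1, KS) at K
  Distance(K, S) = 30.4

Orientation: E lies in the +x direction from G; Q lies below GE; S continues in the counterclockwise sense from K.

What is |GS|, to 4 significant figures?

58.69

G is at the origin; G and E share the same y with |GE| = 34.5 and E on the +x side, so E = (34.50, 0.000). The tangent condition forces QE to be normal to GE, so Q = E + (0, -4.6) = (34.50, -4.600). On A1, E sits at bearing 90° from Q; a 128° counterclockwise sweep puts K at bearing 218°, so K = Q + 4.6·(cos 218°, sin 218°) = (30.88, -7.432). Tangency of A1 to KS means the radius QK is perpendicular to KS, so KS runs along (−sin 218°, cos 218°); with |KS| = 30.4, S = (49.59, -31.39). Then |GS| = |S − G| = 58.69.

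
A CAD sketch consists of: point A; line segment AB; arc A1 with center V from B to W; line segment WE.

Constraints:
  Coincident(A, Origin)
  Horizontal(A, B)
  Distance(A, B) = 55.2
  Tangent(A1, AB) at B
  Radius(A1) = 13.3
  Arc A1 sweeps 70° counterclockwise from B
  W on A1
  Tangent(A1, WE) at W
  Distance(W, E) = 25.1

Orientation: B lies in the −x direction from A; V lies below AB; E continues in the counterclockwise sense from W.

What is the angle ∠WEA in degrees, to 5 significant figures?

47.027°

On A1, B sits at bearing 90° from V; a 70° counterclockwise sweep puts W at bearing 160°, so W = V + 13.3·(cos 160°, sin 160°) = (-67.698, -8.7511). The tangent condition forces VW to be normal to WE, so WE runs along (−sin 160°, cos 160°); with |WE| = 25.1, E = (-76.283, -32.337). Then cos ∠WEA = EW·EA / (|EW||EA|), giving 47.027°.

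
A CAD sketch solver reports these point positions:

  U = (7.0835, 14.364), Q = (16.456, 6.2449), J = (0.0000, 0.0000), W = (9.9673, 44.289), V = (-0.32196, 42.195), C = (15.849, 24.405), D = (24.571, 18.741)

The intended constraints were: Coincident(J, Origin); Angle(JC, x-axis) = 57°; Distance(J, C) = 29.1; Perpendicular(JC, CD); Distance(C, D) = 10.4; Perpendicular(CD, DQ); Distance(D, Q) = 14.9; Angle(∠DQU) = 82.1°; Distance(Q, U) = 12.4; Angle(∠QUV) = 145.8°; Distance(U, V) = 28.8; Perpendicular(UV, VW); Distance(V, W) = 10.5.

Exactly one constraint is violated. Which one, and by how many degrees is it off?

Perpendicular(UV, VW) — off by 3.40°.

J = (0.00, 0.00) ✓; JC at 57.00° ✓; |JC| = 29.10 ✓; ∠(JC, CD) = 90.00° ✓; |CD| = 10.40 ✓; ∠(CD, DQ) = 90.00° ✓; |DQ| = 14.90 ✓; ∠DQU = 82.10° ✓; |QU| = 12.40 ✓; ∠QUV = 145.8° ✓; |UV| = 28.80 ✓; ∠(UV, VW) = 93.40° ✗; |VW| = 10.50 ✓.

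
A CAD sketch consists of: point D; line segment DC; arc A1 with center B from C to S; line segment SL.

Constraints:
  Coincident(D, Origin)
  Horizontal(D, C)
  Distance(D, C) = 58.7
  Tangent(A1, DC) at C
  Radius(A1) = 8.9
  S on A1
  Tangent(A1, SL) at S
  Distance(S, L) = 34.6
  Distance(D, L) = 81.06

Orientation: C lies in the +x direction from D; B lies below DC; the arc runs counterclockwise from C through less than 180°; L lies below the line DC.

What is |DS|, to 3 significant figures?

52.8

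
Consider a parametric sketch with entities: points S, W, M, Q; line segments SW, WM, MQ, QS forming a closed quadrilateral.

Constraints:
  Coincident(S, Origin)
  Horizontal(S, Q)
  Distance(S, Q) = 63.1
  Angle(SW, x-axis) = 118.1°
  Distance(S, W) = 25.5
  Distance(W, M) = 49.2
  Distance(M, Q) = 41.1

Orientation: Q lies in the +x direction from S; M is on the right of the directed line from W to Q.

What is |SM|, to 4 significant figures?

26.24

S is at the origin; SQ is horizontal with |SQ| = 63.1 and Q in +x, so Q = (63.1, 0). SW runs at 118.1° with |SW| = 25.5, so W = (-12.01, 22.49). M is determined by |WM| = 49.2 and |MQ| = 41.1 together: it lies at the intersection of circle(W, 49.2) and circle(Q, 41.1). With |WQ| = 78.41, the foot of the radical line on WQ is 43.87 from W and the perpendicular offset is √(49.2² − 43.87²) = 22.28. Taking the right-of-WQ solution: M = (23.62, -11.43).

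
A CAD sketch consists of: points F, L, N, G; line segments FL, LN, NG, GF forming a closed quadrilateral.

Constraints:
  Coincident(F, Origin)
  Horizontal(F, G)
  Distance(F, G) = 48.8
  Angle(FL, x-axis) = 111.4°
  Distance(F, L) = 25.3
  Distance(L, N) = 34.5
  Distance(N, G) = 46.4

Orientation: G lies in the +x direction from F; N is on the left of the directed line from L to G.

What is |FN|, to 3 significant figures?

43.9

Checks: |LN| = 34.50 ✓; |NG| = 46.40 ✓.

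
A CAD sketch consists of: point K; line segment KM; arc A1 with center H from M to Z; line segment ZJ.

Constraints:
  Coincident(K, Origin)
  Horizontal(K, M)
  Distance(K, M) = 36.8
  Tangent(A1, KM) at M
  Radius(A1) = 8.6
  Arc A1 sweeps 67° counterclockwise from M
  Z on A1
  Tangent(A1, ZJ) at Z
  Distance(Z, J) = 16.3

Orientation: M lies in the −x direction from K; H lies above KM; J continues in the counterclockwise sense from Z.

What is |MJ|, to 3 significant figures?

24.8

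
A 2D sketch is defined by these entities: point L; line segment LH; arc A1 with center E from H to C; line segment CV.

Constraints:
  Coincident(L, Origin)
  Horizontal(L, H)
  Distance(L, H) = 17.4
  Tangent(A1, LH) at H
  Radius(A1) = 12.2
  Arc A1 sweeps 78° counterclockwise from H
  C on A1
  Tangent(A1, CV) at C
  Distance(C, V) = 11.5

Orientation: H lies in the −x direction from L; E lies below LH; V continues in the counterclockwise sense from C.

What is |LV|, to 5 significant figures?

37.997

L is at the origin; L and H share the same y with |LH| = 17.4 and H on the −x side, so H = (-17.400, 0.0000). A1 meets LH tangentially, so EH is at right angles to LH, so E = H + (0, -12.2) = (-17.400, -12.200). On A1, H sits at bearing 90° from E; a 78° counterclockwise sweep puts C at bearing 168°, so C = E + 12.2·(cos 168°, sin 168°) = (-29.333, -9.6635). Since A1 is tangent to CV there, EC ⟂ CV, so CV runs along (−sin 168°, cos 168°); with |CV| = 11.5, V = (-31.724, -20.912). Then |LV| = |V − L| = 37.997.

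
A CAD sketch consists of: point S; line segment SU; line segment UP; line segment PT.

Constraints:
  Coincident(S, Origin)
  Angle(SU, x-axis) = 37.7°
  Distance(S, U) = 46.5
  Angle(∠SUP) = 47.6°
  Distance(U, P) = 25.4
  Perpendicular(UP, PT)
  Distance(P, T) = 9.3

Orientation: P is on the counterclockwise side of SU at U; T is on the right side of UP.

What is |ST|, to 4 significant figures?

44.04

S is at the origin; SU runs at 37.7° with length 46.5, so U = 46.5·(cos 37.7°, sin 37.7°) = (36.79, 28.44). ∠SUP = 47.6°, so UP runs at 37.7° + (180° − 47.6°) = 170.1° from the x-axis; with |UP| = 25.4, P = U + 25.4·(cos 170.1°, sin 170.1°) = (11.77, 32.80). UP ⟂ PT; with |PT| = 9.3 on the right of UP, T = P + 9.3·(0.1719, 0.9851) = (13.37, 41.96). Then |ST| = |T − S| = 44.04.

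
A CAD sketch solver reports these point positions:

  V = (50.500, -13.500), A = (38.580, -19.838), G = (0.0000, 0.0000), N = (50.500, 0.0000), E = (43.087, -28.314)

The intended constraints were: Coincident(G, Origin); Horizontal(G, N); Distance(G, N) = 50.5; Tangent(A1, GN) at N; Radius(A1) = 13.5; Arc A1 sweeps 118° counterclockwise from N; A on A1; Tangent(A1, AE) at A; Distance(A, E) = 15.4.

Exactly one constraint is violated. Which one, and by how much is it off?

Distance(A, E) = 15.4 — off by 5.80.

G = (0.00, 0.00) ✓; G.y = 0.00, N.y = 0.00 ✓; |GN| = 50.50 ✓; ∠(VN, NG) = 90.00° ✓; |VN| = 13.50 ✓; bearing(V→A) − bearing(V→N) = 118.0° ✓; |VA| = 13.50 ✓; ∠(VA, AE) = 90.00° ✓; |AE| = 9.600 ✗.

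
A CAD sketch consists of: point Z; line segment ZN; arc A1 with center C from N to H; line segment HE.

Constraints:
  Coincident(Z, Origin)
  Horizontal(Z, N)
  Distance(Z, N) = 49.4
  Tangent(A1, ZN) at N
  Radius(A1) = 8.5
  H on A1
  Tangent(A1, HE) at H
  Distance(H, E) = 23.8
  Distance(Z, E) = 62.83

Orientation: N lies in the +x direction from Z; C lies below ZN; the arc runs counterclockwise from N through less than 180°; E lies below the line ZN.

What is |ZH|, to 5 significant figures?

43.739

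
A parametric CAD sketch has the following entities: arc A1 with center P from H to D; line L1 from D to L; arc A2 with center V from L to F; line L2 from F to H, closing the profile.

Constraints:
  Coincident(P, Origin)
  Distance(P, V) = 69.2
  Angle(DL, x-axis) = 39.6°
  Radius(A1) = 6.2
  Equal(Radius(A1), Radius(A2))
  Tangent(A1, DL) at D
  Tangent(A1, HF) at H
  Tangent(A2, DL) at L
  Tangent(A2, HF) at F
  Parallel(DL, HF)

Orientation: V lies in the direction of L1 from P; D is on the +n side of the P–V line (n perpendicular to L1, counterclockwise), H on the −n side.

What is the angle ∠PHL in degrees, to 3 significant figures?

79.8°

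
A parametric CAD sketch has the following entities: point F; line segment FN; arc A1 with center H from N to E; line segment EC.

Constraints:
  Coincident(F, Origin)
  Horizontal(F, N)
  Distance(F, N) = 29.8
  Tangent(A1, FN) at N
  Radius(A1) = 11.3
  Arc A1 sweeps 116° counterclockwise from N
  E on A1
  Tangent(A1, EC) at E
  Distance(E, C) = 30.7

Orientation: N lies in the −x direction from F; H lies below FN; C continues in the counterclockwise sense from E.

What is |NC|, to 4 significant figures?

43.97

F is at the origin; F and N share the same y with |FN| = 29.8 and N on the −x side, so N = (-29.80, 0.000). Since A1 is tangent to FN there, HN ⟂ FN, so H = N + (0, -11.3) = (-29.80, -11.30). On A1, N sits at bearing 90° from H; a 116° counterclockwise sweep puts E at bearing 206°, so E = H + 11.3·(cos 206°, sin 206°) = (-39.96, -16.25). Tangency of A1 to EC means the radius HE is perpendicular to EC, so EC runs along (−sin 206°, cos 206°); with |EC| = 30.7, C = (-26.50, -43.85). Then |NC| = |C − N| = 43.97.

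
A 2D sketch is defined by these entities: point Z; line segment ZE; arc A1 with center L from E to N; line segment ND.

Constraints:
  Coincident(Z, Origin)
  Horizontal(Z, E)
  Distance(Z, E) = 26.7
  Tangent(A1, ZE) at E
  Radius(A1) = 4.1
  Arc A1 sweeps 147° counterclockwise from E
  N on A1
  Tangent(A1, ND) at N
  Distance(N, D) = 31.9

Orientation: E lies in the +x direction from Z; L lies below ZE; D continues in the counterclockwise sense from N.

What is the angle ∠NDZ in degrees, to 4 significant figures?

7.063°

On A1, E sits at bearing 90° from L; a 147° counterclockwise sweep puts N at bearing 237°, so N = L + 4.1·(cos 237°, sin 237°) = (24.47, -7.539). The tangent condition forces LN to be normal to ND, so ND runs along (−sin 237°, cos 237°); with |ND| = 31.9, D = (51.22, -24.91). Then cos ∠NDZ = DN·DZ / (|DN||DZ|), giving 7.063°.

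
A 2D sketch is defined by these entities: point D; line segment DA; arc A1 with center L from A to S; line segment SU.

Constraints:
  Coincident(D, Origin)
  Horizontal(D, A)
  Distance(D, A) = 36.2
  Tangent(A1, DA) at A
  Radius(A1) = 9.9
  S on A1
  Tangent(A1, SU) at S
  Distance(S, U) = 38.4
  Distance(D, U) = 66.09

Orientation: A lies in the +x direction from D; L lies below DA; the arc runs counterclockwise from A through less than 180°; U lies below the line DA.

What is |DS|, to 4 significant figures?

30.92

Checks: |LS| = 9.900 ✓; ∠(LS, SU) = 90.00° ✓; |SU| = 38.40 ✓; |DU| = 66.09 ✓.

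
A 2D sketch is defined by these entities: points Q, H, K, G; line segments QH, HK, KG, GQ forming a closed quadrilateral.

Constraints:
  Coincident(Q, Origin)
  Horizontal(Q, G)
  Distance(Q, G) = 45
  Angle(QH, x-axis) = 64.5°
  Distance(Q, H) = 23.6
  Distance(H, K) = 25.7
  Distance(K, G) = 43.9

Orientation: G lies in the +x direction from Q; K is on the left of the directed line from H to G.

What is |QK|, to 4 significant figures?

48.76

Checks: |HK| = 25.70 ✓; |KG| = 43.90 ✓.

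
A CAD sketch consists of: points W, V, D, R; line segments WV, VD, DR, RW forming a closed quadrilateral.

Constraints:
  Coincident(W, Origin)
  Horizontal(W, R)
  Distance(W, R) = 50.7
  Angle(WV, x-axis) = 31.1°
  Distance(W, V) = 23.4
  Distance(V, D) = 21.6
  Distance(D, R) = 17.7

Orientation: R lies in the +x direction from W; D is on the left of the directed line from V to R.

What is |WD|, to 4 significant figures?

44.09

Checks: |WR| = 50.70 ✓; |WV| = 23.40 ✓; |VD| = 21.60 ✓; |DR| = 17.70 ✓.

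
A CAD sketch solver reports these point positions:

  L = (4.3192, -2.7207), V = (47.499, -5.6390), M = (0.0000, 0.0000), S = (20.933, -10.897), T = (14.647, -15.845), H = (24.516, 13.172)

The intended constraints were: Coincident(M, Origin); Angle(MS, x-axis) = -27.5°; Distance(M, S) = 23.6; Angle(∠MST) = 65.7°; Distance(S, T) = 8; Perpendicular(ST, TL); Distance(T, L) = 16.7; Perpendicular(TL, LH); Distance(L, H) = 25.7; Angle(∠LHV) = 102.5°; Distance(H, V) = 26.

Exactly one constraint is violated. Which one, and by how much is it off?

Distance(H, V) = 26 — off by 3.70.

M = (0.00, 0.00) ✓; MS at -27.50° ✓; |MS| = 23.60 ✓; ∠MST = 65.71° ✓; |ST| = 8.000 ✓; ∠(ST, TL) = 90.01° ✓; |TL| = 16.70 ✓; ∠(TL, LH) = 90.00° ✓; |LH| = 25.70 ✓; ∠LHV = 102.5° ✓; |HV| = 29.70 ✗.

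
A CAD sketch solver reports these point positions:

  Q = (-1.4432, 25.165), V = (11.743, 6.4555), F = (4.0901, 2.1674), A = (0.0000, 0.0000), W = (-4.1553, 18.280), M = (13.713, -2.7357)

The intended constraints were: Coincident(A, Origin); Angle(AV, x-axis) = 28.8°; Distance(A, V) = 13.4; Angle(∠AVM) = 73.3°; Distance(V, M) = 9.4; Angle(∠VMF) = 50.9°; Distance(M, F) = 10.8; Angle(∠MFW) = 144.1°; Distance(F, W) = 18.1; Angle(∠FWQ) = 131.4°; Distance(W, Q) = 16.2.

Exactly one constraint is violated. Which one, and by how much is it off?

Distance(W, Q) = 16.2 — off by 8.80.

A = (0.00, 0.00) ✓; AV at 28.80° ✓; |AV| = 13.40 ✓; ∠AVM = 73.30° ✓; |VM| = 9.400 ✓; ∠VMF = 50.90° ✓; |MF| = 10.80 ✓; ∠MFW = 144.1° ✓; |FW| = 18.10 ✓; ∠FWQ = 131.4° ✓; |WQ| = 7.400 ✗.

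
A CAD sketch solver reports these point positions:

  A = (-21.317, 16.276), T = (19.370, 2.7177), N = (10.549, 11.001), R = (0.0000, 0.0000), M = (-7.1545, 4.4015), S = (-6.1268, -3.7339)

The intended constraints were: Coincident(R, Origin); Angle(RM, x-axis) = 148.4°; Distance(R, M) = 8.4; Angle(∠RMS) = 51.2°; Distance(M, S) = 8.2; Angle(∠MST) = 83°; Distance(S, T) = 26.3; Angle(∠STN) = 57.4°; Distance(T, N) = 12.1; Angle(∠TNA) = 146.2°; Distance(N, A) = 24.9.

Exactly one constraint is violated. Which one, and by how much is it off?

Distance(N, A) = 24.9 — off by 7.40.

R = (0.00, 0.00) ✓; RM at 148.4° ✓; |RM| = 8.400 ✓; ∠RMS = 51.20° ✓; |MS| = 8.200 ✓; ∠MST = 83.00° ✓; |ST| = 26.30 ✓; ∠STN = 57.40° ✓; |TN| = 12.10 ✓; ∠TNA = 146.2° ✓; |NA| = 32.30 ✗.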